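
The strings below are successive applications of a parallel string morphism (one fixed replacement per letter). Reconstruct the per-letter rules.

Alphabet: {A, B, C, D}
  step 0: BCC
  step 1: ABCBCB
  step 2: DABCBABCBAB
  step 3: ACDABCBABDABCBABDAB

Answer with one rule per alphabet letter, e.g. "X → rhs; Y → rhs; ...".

  step 2 ⇒ step 3: DABCBABCBAB ⇒ AC·D·AB·CB·AB·D·AB·CB·AB·D·AB
    A ↦ D
    B ↦ AB
    C ↦ CB
    D ↦ AC

A->D, B->AB, C->CB, D->AC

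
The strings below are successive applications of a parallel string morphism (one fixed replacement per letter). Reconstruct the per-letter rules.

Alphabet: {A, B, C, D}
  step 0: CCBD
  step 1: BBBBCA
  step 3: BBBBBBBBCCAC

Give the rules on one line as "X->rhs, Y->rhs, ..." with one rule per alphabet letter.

A->DB, B->C, C->BB, D->A

  step 0 ⇒ step 1: CCBD ⇒ BB·BB·C·A
    B ↦ C
    C ↦ BB
    D ↦ A
    A ↦ DB  (constrained at step 1)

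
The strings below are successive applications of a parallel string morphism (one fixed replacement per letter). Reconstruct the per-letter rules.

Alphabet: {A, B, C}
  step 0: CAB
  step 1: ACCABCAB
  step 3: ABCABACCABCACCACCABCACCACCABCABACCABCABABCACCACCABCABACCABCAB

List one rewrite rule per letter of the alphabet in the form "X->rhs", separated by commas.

  step 0 ⇒ step 1: CAB ⇒ ACC·ABC·AB
    A ↦ ABC
    B ↦ AB
    C ↦ ACC

A->ABC, B->AB, C->ACC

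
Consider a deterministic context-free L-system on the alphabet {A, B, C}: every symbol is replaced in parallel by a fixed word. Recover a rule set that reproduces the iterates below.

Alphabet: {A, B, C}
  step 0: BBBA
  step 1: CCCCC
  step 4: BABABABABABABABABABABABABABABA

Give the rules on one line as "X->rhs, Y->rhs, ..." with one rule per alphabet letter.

A->CC, B->C, C->BA

  step 0 ⇒ step 1: BBBA ⇒ C·C·C·CC
    A ↦ CC
    B ↦ C
    C ↦ BA  (constrained at step 1)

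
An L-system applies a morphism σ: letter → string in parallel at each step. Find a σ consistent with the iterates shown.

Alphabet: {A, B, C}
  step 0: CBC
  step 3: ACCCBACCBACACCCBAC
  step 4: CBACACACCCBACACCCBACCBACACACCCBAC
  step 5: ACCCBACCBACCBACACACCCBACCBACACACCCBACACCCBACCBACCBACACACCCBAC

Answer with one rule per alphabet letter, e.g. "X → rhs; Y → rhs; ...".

A->CB, B->C, C->AC

  step 4 ⇒ step 5: CBACACACCCBACACCCBACCBACACACCCBAC ⇒ AC·C·CB·AC·CB·AC·CB·AC·AC·AC·C·CB·AC·CB·AC·AC·AC·C·CB·AC·AC·C·CB·AC·CB·AC·CB·AC·AC·AC·C·CB·AC
    A ↦ CB
    B ↦ C
    C ↦ AC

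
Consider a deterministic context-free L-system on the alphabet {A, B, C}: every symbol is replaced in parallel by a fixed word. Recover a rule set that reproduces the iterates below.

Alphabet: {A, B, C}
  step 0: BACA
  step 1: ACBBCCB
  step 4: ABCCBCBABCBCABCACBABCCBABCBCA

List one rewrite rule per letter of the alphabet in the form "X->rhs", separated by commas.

A->CB, B->A, C->BC

  step 0 ⇒ step 1: BACA ⇒ A·CB·BC·CB
    A ↦ CB
    B ↦ A
    C ↦ BC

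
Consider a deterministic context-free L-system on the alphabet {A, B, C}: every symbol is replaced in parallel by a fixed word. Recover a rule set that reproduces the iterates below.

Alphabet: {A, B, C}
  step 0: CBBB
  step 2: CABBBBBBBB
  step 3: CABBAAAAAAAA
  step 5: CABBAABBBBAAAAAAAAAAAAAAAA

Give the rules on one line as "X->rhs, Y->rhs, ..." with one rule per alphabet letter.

  step 2 ⇒ step 3: CABBBBBBBB ⇒ CA·BB·A·A·A·A·A·A·A·A
    A ↦ BB
    B ↦ A
    C ↦ CA

A->BB, B->A, C->CA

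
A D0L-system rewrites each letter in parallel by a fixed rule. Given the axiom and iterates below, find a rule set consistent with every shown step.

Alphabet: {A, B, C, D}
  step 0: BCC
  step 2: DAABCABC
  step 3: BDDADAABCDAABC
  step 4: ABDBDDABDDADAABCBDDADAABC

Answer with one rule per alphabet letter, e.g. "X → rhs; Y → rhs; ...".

A->DA, B->A, C->BC, D->BD

  step 3 ⇒ step 4: BDDADAABCDAABC ⇒ A·BD·BD·DA·BD·DA·DA·A·BC·BD·DA·DA·A·BC
    A ↦ DA
    B ↦ A
    C ↦ BC
    D ↦ BD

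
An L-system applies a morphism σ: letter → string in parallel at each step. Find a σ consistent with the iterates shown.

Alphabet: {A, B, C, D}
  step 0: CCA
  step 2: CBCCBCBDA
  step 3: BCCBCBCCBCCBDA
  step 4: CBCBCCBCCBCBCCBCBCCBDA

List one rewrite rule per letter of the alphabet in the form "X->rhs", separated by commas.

A->DA, B->C, C->BC, D->B

  step 3 ⇒ step 4: BCCBCBCCBCCBDA ⇒ C·BC·BC·C·BC·C·BC·BC·C·BC·BC·C·B·DA
    A ↦ DA
    B ↦ C
    C ↦ BC
    D ↦ B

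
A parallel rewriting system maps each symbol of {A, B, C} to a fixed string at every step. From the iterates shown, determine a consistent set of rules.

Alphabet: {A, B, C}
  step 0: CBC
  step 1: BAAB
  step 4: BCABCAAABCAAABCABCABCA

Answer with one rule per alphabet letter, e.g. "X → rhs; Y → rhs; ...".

A->CA, B->AA, C->B

  step 0 ⇒ step 1: CBC ⇒ B·AA·B
    B ↦ AA
    C ↦ B
    A ↦ CA  (constrained at step 1)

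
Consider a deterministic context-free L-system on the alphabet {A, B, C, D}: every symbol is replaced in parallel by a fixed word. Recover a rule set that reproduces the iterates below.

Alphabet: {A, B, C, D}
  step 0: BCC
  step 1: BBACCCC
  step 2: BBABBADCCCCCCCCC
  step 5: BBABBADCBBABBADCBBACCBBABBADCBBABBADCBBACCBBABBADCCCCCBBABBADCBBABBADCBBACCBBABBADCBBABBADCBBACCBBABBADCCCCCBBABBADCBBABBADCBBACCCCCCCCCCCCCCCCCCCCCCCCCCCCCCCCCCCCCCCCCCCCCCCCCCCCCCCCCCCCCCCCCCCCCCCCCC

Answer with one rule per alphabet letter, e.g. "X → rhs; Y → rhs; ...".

A->DC, B->BBA, C->CC, D->BBA

  step 1 ⇒ step 2: BBACCCC ⇒ BBA·BBA·DC·CC·CC·CC·CC
    A ↦ DC
    B ↦ BBA
    C ↦ CC
    D ↦ BBA  (constrained at step 2)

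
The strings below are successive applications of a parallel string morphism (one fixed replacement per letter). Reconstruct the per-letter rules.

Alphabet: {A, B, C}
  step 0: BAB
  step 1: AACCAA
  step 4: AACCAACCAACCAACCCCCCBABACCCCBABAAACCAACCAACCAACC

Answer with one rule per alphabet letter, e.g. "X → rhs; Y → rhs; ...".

A->CC, B->AA, C->BA

  step 0 ⇒ step 1: BAB ⇒ AA·CC·AA
    A ↦ CC
    B ↦ AA
    C ↦ BA  (constrained at step 1)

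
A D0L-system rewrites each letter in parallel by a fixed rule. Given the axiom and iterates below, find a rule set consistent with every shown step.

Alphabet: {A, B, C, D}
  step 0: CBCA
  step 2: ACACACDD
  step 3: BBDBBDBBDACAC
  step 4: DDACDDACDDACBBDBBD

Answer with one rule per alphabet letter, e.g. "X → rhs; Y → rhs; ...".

  step 3 ⇒ step 4: BBDBBDBBDACAC ⇒ D·D·AC·D·D·AC·D·D·AC·BB·D·BB·D
    A ↦ BB
    B ↦ D
    C ↦ D
    D ↦ AC

A->BB, B->D, C->D, D->AC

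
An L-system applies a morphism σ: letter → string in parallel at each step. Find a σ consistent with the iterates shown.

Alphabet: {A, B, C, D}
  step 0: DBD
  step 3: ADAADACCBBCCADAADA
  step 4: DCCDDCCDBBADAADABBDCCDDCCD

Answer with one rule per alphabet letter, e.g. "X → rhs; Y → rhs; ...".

A->D, B->ADA, C->B, D->CC

  step 3 ⇒ step 4: ADAADACCBBCCADAADA ⇒ D·CC·D·D·CC·D·B·B·ADA·ADA·B·B·D·CC·D·D·CC·D
    A ↦ D
    B ↦ ADA
    C ↦ B
    D ↦ CC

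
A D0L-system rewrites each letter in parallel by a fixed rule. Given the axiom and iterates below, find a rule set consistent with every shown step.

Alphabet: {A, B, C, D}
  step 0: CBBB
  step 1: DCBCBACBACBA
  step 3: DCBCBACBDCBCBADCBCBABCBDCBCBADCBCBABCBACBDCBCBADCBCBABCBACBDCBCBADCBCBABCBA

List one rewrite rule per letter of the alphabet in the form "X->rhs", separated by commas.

A->B, B->CBA, C->DCB, D->CB

  step 0 ⇒ step 1: CBBB ⇒ DCB·CBA·CBA·CBA
    B ↦ CBA
    C ↦ DCB
    A ↦ B  (constrained at step 1)
    D ↦ CB  (constrained at step 1)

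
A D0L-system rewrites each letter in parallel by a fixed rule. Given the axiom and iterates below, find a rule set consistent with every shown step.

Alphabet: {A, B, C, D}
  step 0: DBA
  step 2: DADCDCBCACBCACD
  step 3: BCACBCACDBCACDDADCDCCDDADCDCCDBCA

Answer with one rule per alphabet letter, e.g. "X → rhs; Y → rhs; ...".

  step 2 ⇒ step 3: DADCDCBCACBCACD ⇒ BCA·C·BCA·CD·BCA·CD·DAD·CD·C·CD·DAD·CD·C·CD·BCA
    A ↦ C
    B ↦ DAD
    C ↦ CD
    D ↦ BCA

A->C, B->DAD, C->CD, D->BCA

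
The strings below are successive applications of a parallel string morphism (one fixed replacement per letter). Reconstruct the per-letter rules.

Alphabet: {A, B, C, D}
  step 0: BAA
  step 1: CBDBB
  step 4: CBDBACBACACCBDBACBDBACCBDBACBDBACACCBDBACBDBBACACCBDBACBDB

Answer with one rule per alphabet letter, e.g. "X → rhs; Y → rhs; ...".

A->B, B->CBD, C->AC, D->BA

  step 0 ⇒ step 1: BAA ⇒ CBD·B·B
    A ↦ B
    B ↦ CBD
    C ↦ AC  (constrained at step 1)
    D ↦ BA  (constrained at step 1)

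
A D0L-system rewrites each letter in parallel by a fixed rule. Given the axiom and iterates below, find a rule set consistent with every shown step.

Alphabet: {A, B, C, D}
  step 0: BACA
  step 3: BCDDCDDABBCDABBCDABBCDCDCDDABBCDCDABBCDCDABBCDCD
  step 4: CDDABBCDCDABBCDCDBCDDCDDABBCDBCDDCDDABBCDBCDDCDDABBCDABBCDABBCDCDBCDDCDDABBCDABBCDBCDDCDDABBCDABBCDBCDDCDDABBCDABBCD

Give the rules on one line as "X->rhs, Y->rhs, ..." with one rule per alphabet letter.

A->B, B->CDD, C->ABB, D->CD

  step 3 ⇒ step 4: BCDDCDDABBCDABBCDABBCDCDCDDABBCDCDABBCDCDABBCDCD ⇒ CDD·ABB·CD·CD·ABB·CD·CD·B·CDD·CDD·ABB·CD·B·CDD·CDD·ABB·CD·B·CDD·CDD·ABB·CD·ABB·CD·ABB·CD·CD·B·CDD·CDD·ABB·CD·ABB·CD·B·CDD·CDD·ABB·CD·ABB·CD·B·CDD·CDD·ABB·CD·ABB·CD
    A ↦ B
    B ↦ CDD
    C ↦ ABB
    D ↦ CD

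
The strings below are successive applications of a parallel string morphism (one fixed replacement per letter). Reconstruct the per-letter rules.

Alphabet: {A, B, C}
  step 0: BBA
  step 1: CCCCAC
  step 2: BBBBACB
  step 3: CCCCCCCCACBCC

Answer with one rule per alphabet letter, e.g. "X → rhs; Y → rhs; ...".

A->AC, B->CC, C->B

  step 2 ⇒ step 3: BBBBACB ⇒ CC·CC·CC·CC·AC·B·CC
    A ↦ AC
    B ↦ CC
    C ↦ B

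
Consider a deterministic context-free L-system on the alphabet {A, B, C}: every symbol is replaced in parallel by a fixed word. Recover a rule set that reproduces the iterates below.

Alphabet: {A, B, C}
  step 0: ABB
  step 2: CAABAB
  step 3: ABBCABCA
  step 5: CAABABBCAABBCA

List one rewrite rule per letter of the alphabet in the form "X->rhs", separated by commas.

  step 2 ⇒ step 3: CAABAB ⇒ A·B·B·CA·B·CA
    A ↦ B
    B ↦ CA
    C ↦ A

A->B, B->CA, C->A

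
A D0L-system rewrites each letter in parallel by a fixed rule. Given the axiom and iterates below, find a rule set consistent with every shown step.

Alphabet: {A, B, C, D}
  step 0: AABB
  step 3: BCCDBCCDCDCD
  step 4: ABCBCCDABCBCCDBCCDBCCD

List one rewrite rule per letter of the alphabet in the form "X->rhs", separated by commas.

  step 3 ⇒ step 4: BCCDBCCDCDCD ⇒ A·BC·BC·CD·A·BC·BC·CD·BC·CD·BC·CD
    B ↦ A
    C ↦ BC
    D ↦ CD
    A ↦ D  (constrained at step 0)

A->D, B->A, C->BC, D->CD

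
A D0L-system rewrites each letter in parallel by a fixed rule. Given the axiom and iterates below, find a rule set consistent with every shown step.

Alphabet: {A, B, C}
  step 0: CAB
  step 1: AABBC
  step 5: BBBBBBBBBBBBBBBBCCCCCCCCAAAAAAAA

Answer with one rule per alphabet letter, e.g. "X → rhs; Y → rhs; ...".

A->BB, B->C, C->AA

  step 0 ⇒ step 1: CAB ⇒ AA·BB·C
    A ↦ BB
    B ↦ C
    C ↦ AA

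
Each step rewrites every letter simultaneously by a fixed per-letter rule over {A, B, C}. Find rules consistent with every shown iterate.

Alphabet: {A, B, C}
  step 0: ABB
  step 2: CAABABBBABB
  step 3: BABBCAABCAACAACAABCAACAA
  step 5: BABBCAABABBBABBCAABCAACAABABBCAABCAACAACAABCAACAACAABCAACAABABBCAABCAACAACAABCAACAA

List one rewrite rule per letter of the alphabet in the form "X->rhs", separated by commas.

A->B, B->CAA, C->BA

  step 2 ⇒ step 3: CAABABBBABB ⇒ BA·B·B·CAA·B·CAA·CAA·CAA·B·CAA·CAA
    A ↦ B
    B ↦ CAA
    C ↦ BA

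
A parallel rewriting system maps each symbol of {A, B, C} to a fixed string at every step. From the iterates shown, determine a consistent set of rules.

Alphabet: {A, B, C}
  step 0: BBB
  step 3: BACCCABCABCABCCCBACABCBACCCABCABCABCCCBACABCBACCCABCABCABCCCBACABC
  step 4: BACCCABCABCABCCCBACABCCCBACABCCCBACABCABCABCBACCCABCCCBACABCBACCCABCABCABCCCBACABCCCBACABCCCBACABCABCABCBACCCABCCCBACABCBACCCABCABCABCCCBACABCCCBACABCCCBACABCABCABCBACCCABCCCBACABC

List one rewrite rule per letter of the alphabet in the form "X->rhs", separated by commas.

  step 3 ⇒ step 4: BACCCABCABCABCCCBACABCBACCCABCABCABCCCBACABCBACCCABCABCABCCCBACABC ⇒ BAC·CC·ABC·ABC·ABC·CC·BAC·ABC·CC·BAC·ABC·CC·BAC·ABC·ABC·ABC·BAC·CC·ABC·CC·BAC·ABC·BAC·CC·ABC·ABC·ABC·CC·BAC·ABC·CC·BAC·ABC·CC·BAC·ABC·ABC·ABC·BAC·CC·ABC·CC·BAC·ABC·BAC·CC·ABC·ABC·ABC·CC·BAC·ABC·CC·BAC·ABC·CC·BAC·ABC·ABC·ABC·BAC·CC·ABC·CC·BAC·ABC
    A ↦ CC
    B ↦ BAC
    C ↦ ABC

A->CC, B->BAC, C->ABC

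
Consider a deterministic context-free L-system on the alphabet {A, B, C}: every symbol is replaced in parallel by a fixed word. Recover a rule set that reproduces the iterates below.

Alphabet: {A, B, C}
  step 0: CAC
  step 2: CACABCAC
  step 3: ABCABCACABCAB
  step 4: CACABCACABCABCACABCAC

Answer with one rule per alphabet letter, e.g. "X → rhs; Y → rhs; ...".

A->C, B->AC, C->AB

  step 3 ⇒ step 4: ABCABCACABCAB ⇒ C·AC·AB·C·AC·AB·C·AB·C·AC·AB·C·AC
    A ↦ C
    B ↦ AC
    C ↦ AB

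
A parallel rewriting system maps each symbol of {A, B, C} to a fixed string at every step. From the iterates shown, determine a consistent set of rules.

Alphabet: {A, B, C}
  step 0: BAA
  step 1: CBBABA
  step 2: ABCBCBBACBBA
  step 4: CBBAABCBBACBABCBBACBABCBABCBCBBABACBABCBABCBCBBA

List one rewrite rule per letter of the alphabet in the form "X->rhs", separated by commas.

A->BA, B->CB, C->AB

  step 1 ⇒ step 2: CBBABA ⇒ AB·CB·CB·BA·CB·BA
    A ↦ BA
    B ↦ CB
    C ↦ AB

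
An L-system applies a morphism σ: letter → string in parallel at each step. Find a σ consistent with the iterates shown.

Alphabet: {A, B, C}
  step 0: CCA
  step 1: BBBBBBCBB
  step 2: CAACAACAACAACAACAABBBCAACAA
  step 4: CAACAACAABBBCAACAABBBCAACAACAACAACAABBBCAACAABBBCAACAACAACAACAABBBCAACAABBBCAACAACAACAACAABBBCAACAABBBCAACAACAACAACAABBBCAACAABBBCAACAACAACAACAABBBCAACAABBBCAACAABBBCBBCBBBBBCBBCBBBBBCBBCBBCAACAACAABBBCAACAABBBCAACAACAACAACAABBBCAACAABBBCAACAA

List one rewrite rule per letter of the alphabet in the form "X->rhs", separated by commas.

  step 1 ⇒ step 2: BBBBBBCBB ⇒ CAA·CAA·CAA·CAA·CAA·CAA·BBB·CAA·CAA
    B ↦ CAA
    C ↦ BBB
  step 0 ⇒ step 1: CCA ⇒ BBB·BBB·CBB
    A ↦ CBB

A->CBB, B->CAA, C->BBB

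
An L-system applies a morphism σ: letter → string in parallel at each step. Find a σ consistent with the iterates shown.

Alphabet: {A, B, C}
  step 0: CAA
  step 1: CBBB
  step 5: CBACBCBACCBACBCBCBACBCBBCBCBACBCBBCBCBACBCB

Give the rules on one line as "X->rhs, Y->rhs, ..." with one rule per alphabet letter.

  step 0 ⇒ step 1: CAA ⇒ CB·B·B
    A ↦ B
    C ↦ CB
    B ↦ AC  (constrained at step 1)

A->B, B->AC, C->CB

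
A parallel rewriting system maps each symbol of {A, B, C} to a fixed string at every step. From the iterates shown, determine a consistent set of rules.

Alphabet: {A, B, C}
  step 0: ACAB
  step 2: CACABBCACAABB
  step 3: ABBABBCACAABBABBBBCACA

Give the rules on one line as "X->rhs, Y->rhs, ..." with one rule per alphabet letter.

A->BB, B->CA, C->A

  step 2 ⇒ step 3: CACABBCACAABB ⇒ A·BB·A·BB·CA·CA·A·BB·A·BB·BB·CA·CA
    A ↦ BB
    B ↦ CA
    C ↦ A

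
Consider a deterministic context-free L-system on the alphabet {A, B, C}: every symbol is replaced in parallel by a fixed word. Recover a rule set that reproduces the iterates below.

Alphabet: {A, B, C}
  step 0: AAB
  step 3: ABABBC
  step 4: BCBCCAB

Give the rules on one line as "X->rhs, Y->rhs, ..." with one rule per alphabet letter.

  step 3 ⇒ step 4: ABABBC ⇒ B·C·B·C·C·AB
    A ↦ B
    B ↦ C
    C ↦ AB

A->B, B->C, C->AB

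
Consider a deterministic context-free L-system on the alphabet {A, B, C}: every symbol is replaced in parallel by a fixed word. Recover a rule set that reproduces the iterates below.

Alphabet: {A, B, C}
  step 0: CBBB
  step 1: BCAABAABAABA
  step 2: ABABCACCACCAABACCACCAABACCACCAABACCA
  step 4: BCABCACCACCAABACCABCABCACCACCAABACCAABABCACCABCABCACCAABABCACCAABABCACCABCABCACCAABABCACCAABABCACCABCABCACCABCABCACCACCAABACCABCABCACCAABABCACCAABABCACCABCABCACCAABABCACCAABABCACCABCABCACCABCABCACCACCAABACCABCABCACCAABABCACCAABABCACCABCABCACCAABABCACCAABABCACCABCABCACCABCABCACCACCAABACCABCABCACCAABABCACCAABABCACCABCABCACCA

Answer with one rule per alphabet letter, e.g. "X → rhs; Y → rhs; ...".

A->CCA, B->ABA, C->BCA

  step 1 ⇒ step 2: BCAABAABAABA ⇒ ABA·BCA·CCA·CCA·ABA·CCA·CCA·ABA·CCA·CCA·ABA·CCA
    A ↦ CCA
    B ↦ ABA
    C ↦ BCA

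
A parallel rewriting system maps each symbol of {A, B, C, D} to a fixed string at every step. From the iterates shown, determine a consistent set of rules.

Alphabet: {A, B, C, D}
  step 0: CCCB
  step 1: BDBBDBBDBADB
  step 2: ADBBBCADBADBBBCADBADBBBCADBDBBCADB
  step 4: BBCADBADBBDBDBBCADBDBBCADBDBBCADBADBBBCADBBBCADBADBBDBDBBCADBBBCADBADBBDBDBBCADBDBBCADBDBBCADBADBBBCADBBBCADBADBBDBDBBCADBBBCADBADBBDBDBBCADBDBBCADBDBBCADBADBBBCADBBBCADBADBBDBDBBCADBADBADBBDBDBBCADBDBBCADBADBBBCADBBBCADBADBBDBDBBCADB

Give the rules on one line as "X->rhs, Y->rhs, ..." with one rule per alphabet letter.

A->D, B->ADB, C->BDB, D->BBC

  step 1 ⇒ step 2: BDBBDBBDBADB ⇒ ADB·BBC·ADB·ADB·BBC·ADB·ADB·BBC·ADB·D·BBC·ADB
    A ↦ D
    B ↦ ADB
    D ↦ BBC
  step 0 ⇒ step 1: CCCB ⇒ BDB·BDB·BDB·ADB
    C ↦ BDB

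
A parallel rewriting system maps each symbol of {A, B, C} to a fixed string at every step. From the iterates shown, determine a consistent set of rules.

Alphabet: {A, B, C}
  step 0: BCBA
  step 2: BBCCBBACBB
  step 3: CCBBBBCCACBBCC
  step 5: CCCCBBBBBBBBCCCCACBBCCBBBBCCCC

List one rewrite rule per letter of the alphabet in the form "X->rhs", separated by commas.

  step 2 ⇒ step 3: BBCCBBACBB ⇒ C·C·BB·BB·C·C·AC·BB·C·C
    A ↦ AC
    B ↦ C
    C ↦ BB

A->AC, B->C, C->BB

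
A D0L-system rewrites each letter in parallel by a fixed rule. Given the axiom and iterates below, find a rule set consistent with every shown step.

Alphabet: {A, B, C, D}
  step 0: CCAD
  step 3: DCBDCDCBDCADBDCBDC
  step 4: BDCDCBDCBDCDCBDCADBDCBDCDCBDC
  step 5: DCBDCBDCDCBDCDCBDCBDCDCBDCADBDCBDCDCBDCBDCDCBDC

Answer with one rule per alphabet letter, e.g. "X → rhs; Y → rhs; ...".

  step 4 ⇒ step 5: BDCDCBDCBDCDCBDCADBDCBDCDCBDC ⇒ DC·B·DC·B·DC·DC·B·DC·DC·B·DC·B·DC·DC·B·DC·AD·B·DC·B·DC·DC·B·DC·B·DC·DC·B·DC
    A ↦ AD
    B ↦ DC
    C ↦ DC
    D ↦ B

A->AD, B->DC, C->DC, D->B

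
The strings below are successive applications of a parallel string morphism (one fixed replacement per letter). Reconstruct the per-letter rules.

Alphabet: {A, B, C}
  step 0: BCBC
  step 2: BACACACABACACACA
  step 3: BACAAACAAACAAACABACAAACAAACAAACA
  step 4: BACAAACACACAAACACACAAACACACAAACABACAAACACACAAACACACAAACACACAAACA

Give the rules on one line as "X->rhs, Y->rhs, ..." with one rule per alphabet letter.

  step 3 ⇒ step 4: BACAAACAAACAAACABACAAACAAACAAACA ⇒ BA·CA·AA·CA·CA·CA·AA·CA·CA·CA·AA·CA·CA·CA·AA·CA·BA·CA·AA·CA·CA·CA·AA·CA·CA·CA·AA·CA·CA·CA·AA·CA
    A ↦ CA
    B ↦ BA
    C ↦ AA

A->CA, B->BA, C->AA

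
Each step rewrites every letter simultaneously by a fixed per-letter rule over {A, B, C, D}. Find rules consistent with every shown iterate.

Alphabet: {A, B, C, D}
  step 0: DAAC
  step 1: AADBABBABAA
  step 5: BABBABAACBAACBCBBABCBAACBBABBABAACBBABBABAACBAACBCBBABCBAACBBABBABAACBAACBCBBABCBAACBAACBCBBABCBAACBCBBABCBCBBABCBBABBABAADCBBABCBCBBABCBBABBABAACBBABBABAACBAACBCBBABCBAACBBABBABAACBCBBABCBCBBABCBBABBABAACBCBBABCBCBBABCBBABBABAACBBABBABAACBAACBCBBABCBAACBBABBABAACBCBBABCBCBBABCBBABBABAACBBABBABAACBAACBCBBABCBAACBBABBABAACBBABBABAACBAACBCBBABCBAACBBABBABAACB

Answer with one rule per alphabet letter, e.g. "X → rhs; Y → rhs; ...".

  step 0 ⇒ step 1: DAAC ⇒ AAD·BAB·BAB·AA
    A ↦ BAB
    C ↦ AA
    D ↦ AAD
    B ↦ CB  (constrained at step 1)

A->BAB, B->CB, C->AA, D->AAD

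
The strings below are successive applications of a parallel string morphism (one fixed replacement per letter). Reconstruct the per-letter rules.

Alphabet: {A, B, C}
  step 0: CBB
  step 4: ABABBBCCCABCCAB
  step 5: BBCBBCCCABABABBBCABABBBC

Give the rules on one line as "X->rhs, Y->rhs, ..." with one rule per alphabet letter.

A->BB, B->C, C->AB

  step 4 ⇒ step 5: ABABBBCCCABCCAB ⇒ BB·C·BB·C·C·C·AB·AB·AB·BB·C·AB·AB·BB·C
    A ↦ BB
    B ↦ C
    C ↦ AB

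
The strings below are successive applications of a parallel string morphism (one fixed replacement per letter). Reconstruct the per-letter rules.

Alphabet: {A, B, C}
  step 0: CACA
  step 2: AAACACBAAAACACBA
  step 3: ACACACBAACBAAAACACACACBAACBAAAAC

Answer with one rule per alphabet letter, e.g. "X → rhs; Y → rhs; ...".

  step 2 ⇒ step 3: AAACACBAAAACACBA ⇒ AC·AC·AC·BA·AC·BA·AA·AC·AC·AC·AC·BA·AC·BA·AA·AC
    A ↦ AC
    B ↦ AA
    C ↦ BA

A->AC, B->AA, C->BA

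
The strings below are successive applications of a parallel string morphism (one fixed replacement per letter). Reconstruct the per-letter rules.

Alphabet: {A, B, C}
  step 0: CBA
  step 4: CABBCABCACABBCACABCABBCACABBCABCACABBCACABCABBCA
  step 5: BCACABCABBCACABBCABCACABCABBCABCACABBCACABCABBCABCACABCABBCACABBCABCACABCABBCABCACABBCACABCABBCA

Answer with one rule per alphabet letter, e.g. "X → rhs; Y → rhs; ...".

A->CA, B->CAB, C->B

  step 4 ⇒ step 5: CABBCABCACABBCACABCABBCACABBCABCACABBCACABCABBCA ⇒ B·CA·CAB·CAB·B·CA·CAB·B·CA·B·CA·CAB·CAB·B·CA·B·CA·CAB·B·CA·CAB·CAB·B·CA·B·CA·CAB·CAB·B·CA·CAB·B·CA·B·CA·CAB·CAB·B·CA·B·CA·CAB·B·CA·CAB·CAB·B·CA
    A ↦ CA
    B ↦ CAB
    C ↦ B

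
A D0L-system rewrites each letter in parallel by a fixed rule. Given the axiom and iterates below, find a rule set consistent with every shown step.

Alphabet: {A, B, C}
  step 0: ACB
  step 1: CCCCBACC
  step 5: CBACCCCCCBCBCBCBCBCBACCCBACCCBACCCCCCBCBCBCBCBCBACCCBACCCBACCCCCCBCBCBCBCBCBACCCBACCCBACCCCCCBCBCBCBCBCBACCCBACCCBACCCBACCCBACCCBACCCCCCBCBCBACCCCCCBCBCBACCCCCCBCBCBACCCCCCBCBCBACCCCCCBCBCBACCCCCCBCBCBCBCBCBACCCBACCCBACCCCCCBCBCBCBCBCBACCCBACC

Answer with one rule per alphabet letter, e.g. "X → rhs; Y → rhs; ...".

  step 0 ⇒ step 1: ACB ⇒ CCC·CB·ACC
    A ↦ CCC
    B ↦ ACC
    C ↦ CB

A->CCC, B->ACC, C->CB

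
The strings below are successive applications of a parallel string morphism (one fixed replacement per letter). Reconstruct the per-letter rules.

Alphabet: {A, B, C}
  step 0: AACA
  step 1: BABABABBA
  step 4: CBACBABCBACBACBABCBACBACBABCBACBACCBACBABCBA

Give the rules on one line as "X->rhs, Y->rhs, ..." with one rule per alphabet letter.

  step 0 ⇒ step 1: AACA ⇒ BA·BA·BAB·BA
    A ↦ BA
    C ↦ BAB
    B ↦ C  (constrained at step 1)

A->BA, B->C, C->BAB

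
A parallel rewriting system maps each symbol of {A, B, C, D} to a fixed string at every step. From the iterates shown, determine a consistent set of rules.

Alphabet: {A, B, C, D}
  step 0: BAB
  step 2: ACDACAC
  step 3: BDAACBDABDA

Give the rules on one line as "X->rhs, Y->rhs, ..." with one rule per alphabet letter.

  step 2 ⇒ step 3: ACDACAC ⇒ BD·A·AC·BD·A·BD·A
    A ↦ BD
    C ↦ A
    D ↦ AC
    B ↦ D  (constrained at step 0)

A->BD, B->D, C->A, D->AC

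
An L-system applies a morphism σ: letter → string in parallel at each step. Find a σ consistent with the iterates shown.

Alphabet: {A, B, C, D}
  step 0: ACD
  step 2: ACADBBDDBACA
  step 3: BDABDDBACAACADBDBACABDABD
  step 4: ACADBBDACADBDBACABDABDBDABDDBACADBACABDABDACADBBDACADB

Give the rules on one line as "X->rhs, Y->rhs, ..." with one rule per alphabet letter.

  step 3 ⇒ step 4: BDABDDBACAACADBDBACABDABD ⇒ ACA·DB·BD·ACA·DB·DB·ACA·BD·A·BD·BD·A·BD·DB·ACA·DB·ACA·BD·A·BD·ACA·DB·BD·ACA·DB
    A ↦ BD
    B ↦ ACA
    C ↦ A
    D ↦ DB

A->BD, B->ACA, C->A, D->DB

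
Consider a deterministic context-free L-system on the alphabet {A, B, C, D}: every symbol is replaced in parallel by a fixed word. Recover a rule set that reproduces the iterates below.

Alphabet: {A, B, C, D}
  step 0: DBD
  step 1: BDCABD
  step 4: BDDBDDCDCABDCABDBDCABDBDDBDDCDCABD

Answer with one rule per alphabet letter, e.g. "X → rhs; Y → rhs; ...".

A->CD, B->CA, C->D, D->BD

  step 0 ⇒ step 1: DBD ⇒ BD·CA·BD
    B ↦ CA
    D ↦ BD
    A ↦ CD  (constrained at step 1)
    C ↦ D  (constrained at step 1)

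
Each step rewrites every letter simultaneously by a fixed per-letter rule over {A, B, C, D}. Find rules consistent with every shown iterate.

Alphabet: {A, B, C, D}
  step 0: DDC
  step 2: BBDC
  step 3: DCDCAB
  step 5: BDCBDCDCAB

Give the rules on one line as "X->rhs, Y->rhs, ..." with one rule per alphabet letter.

  step 2 ⇒ step 3: BBDC ⇒ DC·DC·A·B
    B ↦ DC
    C ↦ B
    D ↦ A
    A ↦ B  (constrained at step 3)

A->B, B->DC, C->B, D->A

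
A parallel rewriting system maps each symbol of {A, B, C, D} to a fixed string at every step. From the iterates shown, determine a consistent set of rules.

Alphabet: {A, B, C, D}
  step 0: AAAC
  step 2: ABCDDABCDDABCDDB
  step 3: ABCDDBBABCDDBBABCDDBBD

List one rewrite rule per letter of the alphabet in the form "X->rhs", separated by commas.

A->ABC, B->D, C->D, D->B

  step 2 ⇒ step 3: ABCDDABCDDABCDDB ⇒ ABC·D·D·B·B·ABC·D·D·B·B·ABC·D·D·B·B·D
    A ↦ ABC
    B ↦ D
    C ↦ D
    D ↦ B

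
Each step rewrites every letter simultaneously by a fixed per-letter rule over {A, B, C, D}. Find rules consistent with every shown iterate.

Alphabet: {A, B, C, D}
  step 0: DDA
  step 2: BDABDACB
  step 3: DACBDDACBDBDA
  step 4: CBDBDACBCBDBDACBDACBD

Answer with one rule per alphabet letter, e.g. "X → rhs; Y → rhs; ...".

  step 3 ⇒ step 4: DACBDDACBDBDA ⇒ CB·D·B·DA·CB·CB·D·B·DA·CB·DA·CB·D
    A ↦ D
    B ↦ DA
    C ↦ B
    D ↦ CB

A->D, B->DA, C->B, D->CB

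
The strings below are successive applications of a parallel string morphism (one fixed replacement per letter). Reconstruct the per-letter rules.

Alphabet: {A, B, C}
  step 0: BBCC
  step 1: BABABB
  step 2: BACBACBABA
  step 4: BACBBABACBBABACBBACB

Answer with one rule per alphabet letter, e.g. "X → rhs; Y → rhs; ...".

  step 1 ⇒ step 2: BABABB ⇒ BA·C·BA·C·BA·BA
    A ↦ C
    B ↦ BA
  step 0 ⇒ step 1: BBCC ⇒ BA·BA·B·B
    C ↦ B

A->C, B->BA, C->B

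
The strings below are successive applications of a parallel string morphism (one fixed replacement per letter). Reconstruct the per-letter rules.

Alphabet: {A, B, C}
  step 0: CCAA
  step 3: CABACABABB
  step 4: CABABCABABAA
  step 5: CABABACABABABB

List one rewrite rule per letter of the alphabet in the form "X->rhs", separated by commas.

A->B, B->A, C->CA

  step 4 ⇒ step 5: CABABCABABAA ⇒ CA·B·A·B·A·CA·B·A·B·A·B·B
    A ↦ B
    B ↦ A
    C ↦ CA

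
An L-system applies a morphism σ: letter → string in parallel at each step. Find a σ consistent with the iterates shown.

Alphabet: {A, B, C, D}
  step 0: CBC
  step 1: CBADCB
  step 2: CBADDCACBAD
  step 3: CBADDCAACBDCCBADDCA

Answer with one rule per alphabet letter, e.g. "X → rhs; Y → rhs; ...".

A->DC, B->AD, C->CB, D->A

  step 2 ⇒ step 3: CBADDCACBAD ⇒ CB·AD·DC·A·A·CB·DC·CB·AD·DC·A
    A ↦ DC
    B ↦ AD
    C ↦ CB
    D ↦ A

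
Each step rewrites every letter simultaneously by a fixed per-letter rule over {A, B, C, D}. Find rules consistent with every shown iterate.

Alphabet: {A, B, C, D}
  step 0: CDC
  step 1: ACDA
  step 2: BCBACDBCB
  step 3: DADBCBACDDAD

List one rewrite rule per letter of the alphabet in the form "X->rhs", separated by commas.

  step 2 ⇒ step 3: BCBACDBCB ⇒ D·A·D·BCB·A·CD·D·A·D
    A ↦ BCB
    B ↦ D
    C ↦ A
    D ↦ CD

A->BCB, B->D, C->A, D->CD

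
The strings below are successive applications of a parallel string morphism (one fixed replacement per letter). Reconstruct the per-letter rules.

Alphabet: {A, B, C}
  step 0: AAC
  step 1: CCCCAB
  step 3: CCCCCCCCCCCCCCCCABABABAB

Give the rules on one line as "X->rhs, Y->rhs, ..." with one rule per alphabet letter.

A->CC, B->CC, C->AB

  step 0 ⇒ step 1: AAC ⇒ CC·CC·AB
    A ↦ CC
    C ↦ AB
    B ↦ CC  (constrained at step 1)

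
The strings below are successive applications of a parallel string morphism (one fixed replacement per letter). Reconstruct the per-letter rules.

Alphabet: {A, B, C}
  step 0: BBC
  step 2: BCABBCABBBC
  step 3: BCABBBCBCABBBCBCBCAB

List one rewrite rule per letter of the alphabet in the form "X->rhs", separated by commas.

A->B, B->BC, C->AB

  step 2 ⇒ step 3: BCABBCABBBC ⇒ BC·AB·B·BC·BC·AB·B·BC·BC·BC·AB
    A ↦ B
    B ↦ BC
    C ↦ AB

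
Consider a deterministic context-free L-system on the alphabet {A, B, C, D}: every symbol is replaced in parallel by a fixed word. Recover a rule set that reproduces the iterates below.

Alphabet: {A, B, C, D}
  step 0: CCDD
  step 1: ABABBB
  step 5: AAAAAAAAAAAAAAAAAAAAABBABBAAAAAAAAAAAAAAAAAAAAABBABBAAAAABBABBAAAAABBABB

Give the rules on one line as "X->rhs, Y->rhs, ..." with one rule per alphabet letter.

A->AA, B->CD, C->AB, D->B

  step 0 ⇒ step 1: CCDD ⇒ AB·AB·B·B
    C ↦ AB
    D ↦ B
    A ↦ AA  (constrained at step 1)
    B ↦ CD  (constrained at step 1)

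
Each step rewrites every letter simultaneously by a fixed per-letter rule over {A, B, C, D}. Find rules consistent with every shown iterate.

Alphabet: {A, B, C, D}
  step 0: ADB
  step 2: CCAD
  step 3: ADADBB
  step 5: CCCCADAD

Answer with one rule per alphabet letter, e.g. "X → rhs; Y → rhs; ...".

A->B, B->C, C->AD, D->B

  step 2 ⇒ step 3: CCAD ⇒ AD·AD·B·B
    A ↦ B
    C ↦ AD
    D ↦ B
    B ↦ C  (constrained at step 0)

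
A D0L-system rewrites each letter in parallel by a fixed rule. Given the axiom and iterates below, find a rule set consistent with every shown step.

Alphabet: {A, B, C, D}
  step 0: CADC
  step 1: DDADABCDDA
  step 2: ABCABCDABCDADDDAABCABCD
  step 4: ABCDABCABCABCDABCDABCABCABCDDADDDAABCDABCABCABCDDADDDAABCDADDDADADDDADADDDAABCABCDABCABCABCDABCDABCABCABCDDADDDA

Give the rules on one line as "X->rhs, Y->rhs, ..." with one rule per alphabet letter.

  step 1 ⇒ step 2: DDADABCDDA ⇒ ABC·ABC·D·ABC·D·AD·DDA·ABC·ABC·D
    A ↦ D
    B ↦ AD
    C ↦ DDA
    D ↦ ABC

A->D, B->AD, C->DDA, D->ABC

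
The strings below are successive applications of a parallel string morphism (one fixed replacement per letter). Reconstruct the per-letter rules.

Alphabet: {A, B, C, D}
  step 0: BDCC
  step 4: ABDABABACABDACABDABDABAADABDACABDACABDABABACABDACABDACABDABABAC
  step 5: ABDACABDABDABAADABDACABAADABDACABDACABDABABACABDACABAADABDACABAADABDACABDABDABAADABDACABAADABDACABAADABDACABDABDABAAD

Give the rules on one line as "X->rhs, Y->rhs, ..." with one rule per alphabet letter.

  step 4 ⇒ step 5: ABDABABACABDACABDABDABAADABDACABDACABDABABACABDACABDACABDABABAC ⇒ AB·D·AC·AB·D·AB·D·AB·AAD·AB·D·AC·AB·AAD·AB·D·AC·AB·D·AC·AB·D·AB·AB·AC·AB·D·AC·AB·AAD·AB·D·AC·AB·AAD·AB·D·AC·AB·D·AB·D·AB·AAD·AB·D·AC·AB·AAD·AB·D·AC·AB·AAD·AB·D·AC·AB·D·AB·D·AB·AAD
    A ↦ AB
    B ↦ D
    C ↦ AAD
    D ↦ AC

A->AB, B->D, C->AAD, D->AC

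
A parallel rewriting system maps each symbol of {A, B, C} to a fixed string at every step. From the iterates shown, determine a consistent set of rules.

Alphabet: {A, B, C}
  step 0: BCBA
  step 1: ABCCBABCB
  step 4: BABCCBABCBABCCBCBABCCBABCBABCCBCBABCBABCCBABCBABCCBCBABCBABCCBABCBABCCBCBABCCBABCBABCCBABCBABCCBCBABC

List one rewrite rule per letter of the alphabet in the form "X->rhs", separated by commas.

  step 0 ⇒ step 1: BCBA ⇒ ABC·CB·ABC·B
    A ↦ B
    B ↦ ABC
    C ↦ CB

A->B, B->ABC, C->CB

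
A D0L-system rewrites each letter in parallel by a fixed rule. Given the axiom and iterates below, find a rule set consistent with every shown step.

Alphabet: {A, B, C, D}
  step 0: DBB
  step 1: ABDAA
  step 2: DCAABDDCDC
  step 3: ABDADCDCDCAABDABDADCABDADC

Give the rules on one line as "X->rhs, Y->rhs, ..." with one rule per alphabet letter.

A->DC, B->A, C->ADC, D->ABD

  step 2 ⇒ step 3: DCAABDDCDC ⇒ ABD·ADC·DC·DC·A·ABD·ABD·ADC·ABD·ADC
    A ↦ DC
    B ↦ A
    C ↦ ADC
    D ↦ ABD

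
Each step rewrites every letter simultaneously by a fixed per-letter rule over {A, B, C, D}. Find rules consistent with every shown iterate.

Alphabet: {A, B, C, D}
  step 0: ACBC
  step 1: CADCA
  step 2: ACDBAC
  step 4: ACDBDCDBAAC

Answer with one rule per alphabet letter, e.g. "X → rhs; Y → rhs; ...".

A->C, B->DC, C->A, D->DB

  step 1 ⇒ step 2: CADCA ⇒ A·C·DB·A·C
    A ↦ C
    C ↦ A
    D ↦ DB
  step 0 ⇒ step 1: ACBC ⇒ C·A·DC·A
    B ↦ DC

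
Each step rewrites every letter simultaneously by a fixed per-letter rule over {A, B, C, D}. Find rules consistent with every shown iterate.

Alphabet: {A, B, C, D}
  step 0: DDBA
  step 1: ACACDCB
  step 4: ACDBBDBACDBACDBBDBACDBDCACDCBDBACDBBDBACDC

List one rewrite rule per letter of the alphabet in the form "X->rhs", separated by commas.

A->B, B->DC, C->DB, D->AC

  step 0 ⇒ step 1: DDBA ⇒ AC·AC·DC·B
    A ↦ B
    B ↦ DC
    D ↦ AC
    C ↦ DB  (constrained at step 1)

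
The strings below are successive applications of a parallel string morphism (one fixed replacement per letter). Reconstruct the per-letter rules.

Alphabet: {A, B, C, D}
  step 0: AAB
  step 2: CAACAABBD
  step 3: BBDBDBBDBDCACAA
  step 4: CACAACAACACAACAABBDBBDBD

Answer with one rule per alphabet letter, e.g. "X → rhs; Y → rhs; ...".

A->BD, B->CA, C->B, D->A

  step 3 ⇒ step 4: BBDBDBBDBDCACAA ⇒ CA·CA·A·CA·A·CA·CA·A·CA·A·B·BD·B·BD·BD
    A ↦ BD
    B ↦ CA
    C ↦ B
    D ↦ A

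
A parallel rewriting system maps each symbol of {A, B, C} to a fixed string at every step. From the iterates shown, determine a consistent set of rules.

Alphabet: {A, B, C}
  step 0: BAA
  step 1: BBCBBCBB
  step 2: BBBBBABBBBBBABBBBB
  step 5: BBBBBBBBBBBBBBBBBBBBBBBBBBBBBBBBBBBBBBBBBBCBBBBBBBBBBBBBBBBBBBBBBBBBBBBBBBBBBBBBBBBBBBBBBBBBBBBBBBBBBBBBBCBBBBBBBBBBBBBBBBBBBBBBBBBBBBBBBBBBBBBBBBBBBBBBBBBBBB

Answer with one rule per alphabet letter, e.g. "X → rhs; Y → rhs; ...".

  step 1 ⇒ step 2: BBCBBCBB ⇒ BB·BB·BAB·BB·BB·BAB·BB·BB
    B ↦ BB
    C ↦ BAB
  step 0 ⇒ step 1: BAA ⇒ BB·CBB·CBB
    A ↦ CBB

A->CBB, B->BB, C->BAB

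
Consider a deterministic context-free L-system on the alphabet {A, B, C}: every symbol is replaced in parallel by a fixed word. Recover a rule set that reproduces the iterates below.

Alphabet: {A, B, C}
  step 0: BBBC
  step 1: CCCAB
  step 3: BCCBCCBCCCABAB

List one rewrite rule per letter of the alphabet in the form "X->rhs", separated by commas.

A->BC, B->C, C->AB

  step 0 ⇒ step 1: BBBC ⇒ C·C·C·AB
    B ↦ C
    C ↦ AB
    A ↦ BC  (constrained at step 1)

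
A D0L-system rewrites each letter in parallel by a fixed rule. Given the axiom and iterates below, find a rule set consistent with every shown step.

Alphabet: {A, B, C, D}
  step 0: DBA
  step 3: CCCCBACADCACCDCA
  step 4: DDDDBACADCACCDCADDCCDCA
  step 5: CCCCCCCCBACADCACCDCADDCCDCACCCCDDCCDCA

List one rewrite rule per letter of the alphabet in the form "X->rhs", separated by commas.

A->CA, B->BA, C->D, D->CC

  step 4 ⇒ step 5: DDDDBACADCACCDCADDCCDCA ⇒ CC·CC·CC·CC·BA·CA·D·CA·CC·D·CA·D·D·CC·D·CA·CC·CC·D·D·CC·D·CA
    A ↦ CA
    B ↦ BA
    C ↦ D
    D ↦ CC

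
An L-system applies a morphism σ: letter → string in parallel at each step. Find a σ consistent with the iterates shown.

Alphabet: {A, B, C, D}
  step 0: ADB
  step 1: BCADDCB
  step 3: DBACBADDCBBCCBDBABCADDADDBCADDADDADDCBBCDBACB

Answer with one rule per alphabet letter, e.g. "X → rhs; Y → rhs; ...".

A->BC, B->CB, C->DBA, D->ADD

  step 0 ⇒ step 1: ADB ⇒ BC·ADD·CB
    A ↦ BC
    B ↦ CB
    D ↦ ADD
    C ↦ DBA  (constrained at step 1)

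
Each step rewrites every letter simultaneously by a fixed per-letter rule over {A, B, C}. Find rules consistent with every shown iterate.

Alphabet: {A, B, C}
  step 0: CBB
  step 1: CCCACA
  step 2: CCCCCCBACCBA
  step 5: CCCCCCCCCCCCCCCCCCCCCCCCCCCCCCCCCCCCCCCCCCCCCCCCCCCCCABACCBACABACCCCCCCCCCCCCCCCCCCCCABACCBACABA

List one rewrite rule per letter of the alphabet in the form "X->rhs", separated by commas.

  step 1 ⇒ step 2: CCCACA ⇒ CC·CC·CC·BA·CC·BA
    A ↦ BA
    C ↦ CC
  step 0 ⇒ step 1: CBB ⇒ CC·CA·CA
    B ↦ CA

A->BA, B->CA, C->CC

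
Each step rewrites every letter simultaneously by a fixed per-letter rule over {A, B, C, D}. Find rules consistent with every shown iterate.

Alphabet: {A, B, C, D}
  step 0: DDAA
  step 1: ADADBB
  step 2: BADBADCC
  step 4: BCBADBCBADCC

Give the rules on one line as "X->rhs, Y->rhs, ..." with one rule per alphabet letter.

A->B, B->C, C->B, D->AD

  step 1 ⇒ step 2: ADADBB ⇒ B·AD·B·AD·C·C
    A ↦ B
    B ↦ C
    D ↦ AD
    C ↦ B  (constrained at step 2)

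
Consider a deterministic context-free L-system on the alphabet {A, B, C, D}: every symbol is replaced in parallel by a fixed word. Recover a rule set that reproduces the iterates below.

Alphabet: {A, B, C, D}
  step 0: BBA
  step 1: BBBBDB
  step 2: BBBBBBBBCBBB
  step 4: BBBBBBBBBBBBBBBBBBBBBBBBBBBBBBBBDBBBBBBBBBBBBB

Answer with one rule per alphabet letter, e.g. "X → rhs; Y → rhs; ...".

A->DB, B->BB, C->A, D->CB

  step 1 ⇒ step 2: BBBBDB ⇒ BB·BB·BB·BB·CB·BB
    B ↦ BB
    D ↦ CB
  step 0 ⇒ step 1: BBA ⇒ BB·BB·DB
    A ↦ DB
    C ↦ A  (constrained at step 2)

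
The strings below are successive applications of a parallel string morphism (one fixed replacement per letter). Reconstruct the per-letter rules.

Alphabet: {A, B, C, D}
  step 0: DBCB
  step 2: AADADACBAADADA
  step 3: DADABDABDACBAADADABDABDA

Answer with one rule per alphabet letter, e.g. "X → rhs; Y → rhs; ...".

A->DA, B->AA, C->CB, D->B

  step 2 ⇒ step 3: AADADACBAADADA ⇒ DA·DA·B·DA·B·DA·CB·AA·DA·DA·B·DA·B·DA
    A ↦ DA
    B ↦ AA
    C ↦ CB
    D ↦ B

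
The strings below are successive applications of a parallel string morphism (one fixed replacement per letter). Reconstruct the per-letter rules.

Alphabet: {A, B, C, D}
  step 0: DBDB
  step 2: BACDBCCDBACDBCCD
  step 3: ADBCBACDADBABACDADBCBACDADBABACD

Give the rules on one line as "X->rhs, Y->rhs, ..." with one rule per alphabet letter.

  step 2 ⇒ step 3: BACDBCCDBACDBCCD ⇒ AD·BC·BA·CD·AD·BA·BA·CD·AD·BC·BA·CD·AD·BA·BA·CD
    A ↦ BC
    B ↦ AD
    C ↦ BA
    D ↦ CD

A->BC, B->AD, C->BA, D->CD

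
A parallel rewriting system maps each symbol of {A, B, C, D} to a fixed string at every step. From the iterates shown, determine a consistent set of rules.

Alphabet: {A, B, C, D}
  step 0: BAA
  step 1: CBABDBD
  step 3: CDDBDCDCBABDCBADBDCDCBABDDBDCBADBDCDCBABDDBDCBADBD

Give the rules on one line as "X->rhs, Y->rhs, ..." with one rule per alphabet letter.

  step 0 ⇒ step 1: BAA ⇒ CBA·BD·BD
    A ↦ BD
    B ↦ CBA
    C ↦ CD  (constrained at step 1)
    D ↦ DBD  (constrained at step 1)

A->BD, B->CBA, C->CD, D->DBD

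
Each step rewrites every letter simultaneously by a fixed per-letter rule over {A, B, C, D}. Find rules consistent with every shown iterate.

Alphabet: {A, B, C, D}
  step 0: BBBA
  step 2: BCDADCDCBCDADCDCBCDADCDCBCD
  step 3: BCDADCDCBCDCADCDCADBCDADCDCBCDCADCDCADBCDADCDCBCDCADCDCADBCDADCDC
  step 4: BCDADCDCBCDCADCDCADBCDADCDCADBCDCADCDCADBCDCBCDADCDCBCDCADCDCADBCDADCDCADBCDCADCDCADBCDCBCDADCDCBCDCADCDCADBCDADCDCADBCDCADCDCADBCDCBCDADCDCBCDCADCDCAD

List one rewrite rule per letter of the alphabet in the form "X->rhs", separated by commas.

A->B, B->BCD, C->AD, D->CDC

  step 3 ⇒ step 4: BCDADCDCBCDCADCDCADBCDADCDCBCDCADCDCADBCDADCDCBCDCADCDCADBCDADCDC ⇒ BCD·AD·CDC·B·CDC·AD·CDC·AD·BCD·AD·CDC·AD·B·CDC·AD·CDC·AD·B·CDC·BCD·AD·CDC·B·CDC·AD·CDC·AD·BCD·AD·CDC·AD·B·CDC·AD·CDC·AD·B·CDC·BCD·AD·CDC·B·CDC·AD·CDC·AD·BCD·AD·CDC·AD·B·CDC·AD·CDC·AD·B·CDC·BCD·AD·CDC·B·CDC·AD·CDC·AD
    A ↦ B
    B ↦ BCD
    C ↦ AD
    D ↦ CDC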